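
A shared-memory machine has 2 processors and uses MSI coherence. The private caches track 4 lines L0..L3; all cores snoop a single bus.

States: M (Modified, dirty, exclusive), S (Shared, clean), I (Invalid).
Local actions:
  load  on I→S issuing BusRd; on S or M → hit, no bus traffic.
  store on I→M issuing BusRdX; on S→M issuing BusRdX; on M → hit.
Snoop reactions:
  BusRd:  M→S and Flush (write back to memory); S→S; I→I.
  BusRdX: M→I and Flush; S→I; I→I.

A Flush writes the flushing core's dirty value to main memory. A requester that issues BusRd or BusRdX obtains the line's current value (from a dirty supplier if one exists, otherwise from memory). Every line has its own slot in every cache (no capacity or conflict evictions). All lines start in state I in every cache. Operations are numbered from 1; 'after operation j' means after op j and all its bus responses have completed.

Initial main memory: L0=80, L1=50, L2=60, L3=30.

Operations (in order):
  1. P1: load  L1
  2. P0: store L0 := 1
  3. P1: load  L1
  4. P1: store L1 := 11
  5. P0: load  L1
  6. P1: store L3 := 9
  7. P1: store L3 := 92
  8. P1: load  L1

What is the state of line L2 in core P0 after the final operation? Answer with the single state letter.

state = I

[1] P1: load  L1 | P0:I, P1:S(50) | bus: BusRd
[2] P0: store L0 := 1 | P0:M(1), P1:I | bus: BusRdX
[3] P1: load  L1 | P0:I, P1:S(50) | bus: none
[4] P1: store L1 := 11 | P0:I, P1:M(11) | bus: BusRdX
[5] P0: load  L1 | P0:S(11), P1:S(11) | bus: BusRd,Flush
[6] P1: store L3 := 9 | P0:I, P1:M(9) | bus: BusRdX
[7] P1: store L3 := 92 | P0:I, P1:M(92) | bus: none
[8] P1: load  L1 | P0:S(11), P1:S(11) | bus: none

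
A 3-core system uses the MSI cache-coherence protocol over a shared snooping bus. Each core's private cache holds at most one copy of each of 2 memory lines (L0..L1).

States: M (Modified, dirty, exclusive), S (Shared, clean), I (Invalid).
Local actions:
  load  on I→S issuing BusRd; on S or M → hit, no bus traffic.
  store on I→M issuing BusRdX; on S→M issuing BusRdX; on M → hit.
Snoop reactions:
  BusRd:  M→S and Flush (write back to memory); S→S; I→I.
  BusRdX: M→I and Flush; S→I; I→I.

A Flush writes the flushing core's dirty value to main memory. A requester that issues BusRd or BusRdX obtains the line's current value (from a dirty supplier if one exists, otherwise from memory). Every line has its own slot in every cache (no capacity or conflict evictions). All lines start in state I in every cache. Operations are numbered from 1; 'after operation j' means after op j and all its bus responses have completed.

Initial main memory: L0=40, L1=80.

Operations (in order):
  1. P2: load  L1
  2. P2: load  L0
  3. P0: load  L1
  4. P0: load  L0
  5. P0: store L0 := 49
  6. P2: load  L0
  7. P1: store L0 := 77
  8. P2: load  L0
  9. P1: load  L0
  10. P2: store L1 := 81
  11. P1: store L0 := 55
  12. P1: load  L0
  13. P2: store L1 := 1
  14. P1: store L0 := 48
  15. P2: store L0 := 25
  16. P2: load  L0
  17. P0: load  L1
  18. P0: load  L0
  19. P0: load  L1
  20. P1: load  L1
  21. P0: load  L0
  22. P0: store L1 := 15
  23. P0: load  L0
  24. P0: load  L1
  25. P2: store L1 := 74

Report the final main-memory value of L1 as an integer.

memory[L1] = 15

[1] P2: load  L1 | P0:I, P1:I, P2:S(80) | bus: BusRd
[2] P2: load  L0 | P0:I, P1:I, P2:S(40) | bus: BusRd
[3] P0: load  L1 | P0:S(80), P1:I, P2:S(80) | bus: BusRd
[4] P0: load  L0 | P0:S(40), P1:I, P2:S(40) | bus: BusRd
[5] P0: store L0 := 49 | P0:M(49), P1:I, P2:I | bus: BusRdX
[6] P2: load  L0 | P0:S(49), P1:I, P2:S(49) | bus: BusRd,Flush
[7] P1: store L0 := 77 | P0:I, P1:M(77), P2:I | bus: BusRdX
[8] P2: load  L0 | P0:I, P1:S(77), P2:S(77) | bus: BusRd,Flush
[9] P1: load  L0 | P0:I, P1:S(77), P2:S(77) | bus: none
[10] P2: store L1 := 81 | P0:I, P1:I, P2:M(81) | bus: BusRdX
[11] P1: store L0 := 55 | P0:I, P1:M(55), P2:I | bus: BusRdX
[12] P1: load  L0 | P0:I, P1:M(55), P2:I | bus: none
[13] P2: store L1 := 1 | P0:I, P1:I, P2:M(1) | bus: none
[14] P1: store L0 := 48 | P0:I, P1:M(48), P2:I | bus: none
[15] P2: store L0 := 25 | P0:I, P1:I, P2:M(25) | bus: BusRdX,Flush
[16] P2: load  L0 | P0:I, P1:I, P2:M(25) | bus: none
[17] P0: load  L1 | P0:S(1), P1:I, P2:S(1) | bus: BusRd,Flush
[18] P0: load  L0 | P0:S(25), P1:I, P2:S(25) | bus: BusRd,Flush
[19] P0: load  L1 | P0:S(1), P1:I, P2:S(1) | bus: none
[20] P1: load  L1 | P0:S(1), P1:S(1), P2:S(1) | bus: BusRd
[21] P0: load  L0 | P0:S(25), P1:I, P2:S(25) | bus: none
[22] P0: store L1 := 15 | P0:M(15), P1:I, P2:I | bus: BusRdX
[23] P0: load  L0 | P0:S(25), P1:I, P2:S(25) | bus: none
[24] P0: load  L1 | P0:M(15), P1:I, P2:I | bus: none
[25] P2: store L1 := 74 | P0:I, P1:I, P2:M(74) | bus: BusRdX,Flush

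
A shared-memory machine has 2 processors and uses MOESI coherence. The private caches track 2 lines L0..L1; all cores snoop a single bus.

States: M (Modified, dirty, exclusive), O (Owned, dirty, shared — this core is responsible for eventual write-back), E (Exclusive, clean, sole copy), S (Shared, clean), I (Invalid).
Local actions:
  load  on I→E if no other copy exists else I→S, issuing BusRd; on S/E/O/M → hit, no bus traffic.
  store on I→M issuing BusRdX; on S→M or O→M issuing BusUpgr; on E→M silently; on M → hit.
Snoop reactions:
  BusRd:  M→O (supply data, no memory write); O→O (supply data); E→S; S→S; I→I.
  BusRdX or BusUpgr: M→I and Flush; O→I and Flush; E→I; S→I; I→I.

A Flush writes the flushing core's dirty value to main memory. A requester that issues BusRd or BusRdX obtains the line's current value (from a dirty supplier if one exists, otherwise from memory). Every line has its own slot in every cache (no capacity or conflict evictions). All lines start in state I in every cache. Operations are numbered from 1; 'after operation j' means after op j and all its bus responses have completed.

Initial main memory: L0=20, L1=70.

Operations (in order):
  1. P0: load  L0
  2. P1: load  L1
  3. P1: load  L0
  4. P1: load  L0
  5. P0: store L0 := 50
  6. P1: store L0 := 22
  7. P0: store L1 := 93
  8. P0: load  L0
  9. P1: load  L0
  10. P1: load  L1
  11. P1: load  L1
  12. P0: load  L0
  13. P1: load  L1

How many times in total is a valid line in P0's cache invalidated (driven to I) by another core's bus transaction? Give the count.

invalidations = 1

1. P0: load  L0  bus=[BusRd]  L0: P0=E P1=I  mem[L0]=20
2. P1: load  L1  bus=[BusRd]  L1: P0=I P1=E  mem[L1]=70
3. P1: load  L0  bus=[BusRd]  L0: P0=S P1=S  mem[L0]=20
4. P1: load  L0  bus=[-]  L0: P0=S P1=S  mem[L0]=20
5. P0: store L0 := 50  bus=[BusUpgr]  L0: P0=M P1=I  mem[L0]=20
6. P1: store L0 := 22  bus=[BusRdX,Flush]  L0: P0=I P1=M  mem[L0]=50
7. P0: store L1 := 93  bus=[BusRdX]  L1: P0=M P1=I  mem[L1]=70
8. P0: load  L0  bus=[BusRd]  L0: P0=S P1=O  mem[L0]=50
9. P1: load  L0  bus=[-]  L0: P0=S P1=O  mem[L0]=50
10. P1: load  L1  bus=[BusRd]  L1: P0=O P1=S  mem[L1]=70
11. P1: load  L1  bus=[-]  L1: P0=O P1=S  mem[L1]=70
12. P0: load  L0  bus=[-]  L0: P0=S P1=O  mem[L0]=50
13. P1: load  L1  bus=[-]  L1: P0=O P1=S  mem[L1]=70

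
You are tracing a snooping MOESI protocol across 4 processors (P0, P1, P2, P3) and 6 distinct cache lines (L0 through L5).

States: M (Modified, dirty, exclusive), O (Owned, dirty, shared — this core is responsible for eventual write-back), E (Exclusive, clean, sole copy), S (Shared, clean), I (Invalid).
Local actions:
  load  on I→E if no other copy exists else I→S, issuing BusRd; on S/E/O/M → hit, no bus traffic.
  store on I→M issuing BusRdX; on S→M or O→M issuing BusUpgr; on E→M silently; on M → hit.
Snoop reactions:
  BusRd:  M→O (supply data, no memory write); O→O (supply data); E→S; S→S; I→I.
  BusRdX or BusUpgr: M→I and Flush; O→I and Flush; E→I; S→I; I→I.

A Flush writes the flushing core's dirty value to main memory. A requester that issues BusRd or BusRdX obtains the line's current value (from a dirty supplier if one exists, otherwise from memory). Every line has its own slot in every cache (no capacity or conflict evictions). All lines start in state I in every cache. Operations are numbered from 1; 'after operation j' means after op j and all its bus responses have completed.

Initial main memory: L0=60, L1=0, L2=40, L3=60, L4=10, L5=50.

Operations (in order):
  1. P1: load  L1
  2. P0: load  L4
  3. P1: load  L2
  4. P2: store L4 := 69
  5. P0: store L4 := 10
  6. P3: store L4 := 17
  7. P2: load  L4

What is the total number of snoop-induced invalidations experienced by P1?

invalidations = 0

1. P1: load  L1  bus=[BusRd]  L1: P0=I P1=E P2=I P3=I  mem[L1]=0
2. P0: load  L4  bus=[BusRd]  L4: P0=E P1=I P2=I P3=I  mem[L4]=10
3. P1: load  L2  bus=[BusRd]  L2: P0=I P1=E P2=I P3=I  mem[L2]=40
4. P2: store L4 := 69  bus=[BusRdX]  L4: P0=I P1=I P2=M P3=I  mem[L4]=10
5. P0: store L4 := 10  bus=[BusRdX,Flush]  L4: P0=M P1=I P2=I P3=I  mem[L4]=69
6. P3: store L4 := 17  bus=[BusRdX,Flush]  L4: P0=I P1=I P2=I P3=M  mem[L4]=10
7. P2: load  L4  bus=[BusRd]  L4: P0=I P1=I P2=S P3=O  mem[L4]=10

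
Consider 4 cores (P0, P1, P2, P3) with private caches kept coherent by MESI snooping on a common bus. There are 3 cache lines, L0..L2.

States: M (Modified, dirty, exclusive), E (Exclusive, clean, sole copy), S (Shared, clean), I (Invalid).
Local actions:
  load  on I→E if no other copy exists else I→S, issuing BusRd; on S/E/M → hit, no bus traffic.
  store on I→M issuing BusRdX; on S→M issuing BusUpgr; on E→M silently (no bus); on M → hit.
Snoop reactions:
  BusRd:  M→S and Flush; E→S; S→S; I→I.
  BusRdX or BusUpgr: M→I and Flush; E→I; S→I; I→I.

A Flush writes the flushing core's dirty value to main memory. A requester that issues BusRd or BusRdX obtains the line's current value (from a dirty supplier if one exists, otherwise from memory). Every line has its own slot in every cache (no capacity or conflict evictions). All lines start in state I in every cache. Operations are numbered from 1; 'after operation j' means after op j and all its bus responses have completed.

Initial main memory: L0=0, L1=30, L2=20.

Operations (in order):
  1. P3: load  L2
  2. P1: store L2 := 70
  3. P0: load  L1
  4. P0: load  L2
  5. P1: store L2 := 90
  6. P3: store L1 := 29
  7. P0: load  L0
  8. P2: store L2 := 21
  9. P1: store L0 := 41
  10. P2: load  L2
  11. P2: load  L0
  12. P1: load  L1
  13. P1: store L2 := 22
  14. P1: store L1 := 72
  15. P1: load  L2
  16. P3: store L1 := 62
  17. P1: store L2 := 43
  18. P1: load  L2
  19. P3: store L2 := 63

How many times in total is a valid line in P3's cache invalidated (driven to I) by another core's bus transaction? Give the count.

invalidations = 2

  op1 P3: load  L2 → I/I/I/E on L2; bus BusRd; mem=20
  op2 P1: store L2 := 70 → I/M/I/I on L2; bus BusRdX; mem=20
  op3 P0: load  L1 → E/I/I/I on L1; bus BusRd; mem=30
  op4 P0: load  L2 → S/S/I/I on L2; bus BusRd Flush; mem=70
  op5 P1: store L2 := 90 → I/M/I/I on L2; bus BusUpgr; mem=70
  op6 P3: store L1 := 29 → I/I/I/M on L1; bus BusRdX; mem=30
  op7 P0: load  L0 → E/I/I/I on L0; bus BusRd; mem=0
  op8 P2: store L2 := 21 → I/I/M/I on L2; bus BusRdX Flush; mem=90
  op9 P1: store L0 := 41 → I/M/I/I on L0; bus BusRdX; mem=0
  op10 P2: load  L2 → I/I/M/I on L2; bus (none); mem=90
  op11 P2: load  L0 → I/S/S/I on L0; bus BusRd Flush; mem=41
  op12 P1: load  L1 → I/S/I/S on L1; bus BusRd Flush; mem=29
  op13 P1: store L2 := 22 → I/M/I/I on L2; bus BusRdX Flush; mem=21
  op14 P1: store L1 := 72 → I/M/I/I on L1; bus BusUpgr; mem=29
  op15 P1: load  L2 → I/M/I/I on L2; bus (none); mem=21
  op16 P3: store L1 := 62 → I/I/I/M on L1; bus BusRdX Flush; mem=72
  op17 P1: store L2 := 43 → I/M/I/I on L2; bus (none); mem=21
  op18 P1: load  L2 → I/M/I/I on L2; bus (none); mem=21
  op19 P3: store L2 := 63 → I/I/I/M on L2; bus BusRdX Flush; mem=43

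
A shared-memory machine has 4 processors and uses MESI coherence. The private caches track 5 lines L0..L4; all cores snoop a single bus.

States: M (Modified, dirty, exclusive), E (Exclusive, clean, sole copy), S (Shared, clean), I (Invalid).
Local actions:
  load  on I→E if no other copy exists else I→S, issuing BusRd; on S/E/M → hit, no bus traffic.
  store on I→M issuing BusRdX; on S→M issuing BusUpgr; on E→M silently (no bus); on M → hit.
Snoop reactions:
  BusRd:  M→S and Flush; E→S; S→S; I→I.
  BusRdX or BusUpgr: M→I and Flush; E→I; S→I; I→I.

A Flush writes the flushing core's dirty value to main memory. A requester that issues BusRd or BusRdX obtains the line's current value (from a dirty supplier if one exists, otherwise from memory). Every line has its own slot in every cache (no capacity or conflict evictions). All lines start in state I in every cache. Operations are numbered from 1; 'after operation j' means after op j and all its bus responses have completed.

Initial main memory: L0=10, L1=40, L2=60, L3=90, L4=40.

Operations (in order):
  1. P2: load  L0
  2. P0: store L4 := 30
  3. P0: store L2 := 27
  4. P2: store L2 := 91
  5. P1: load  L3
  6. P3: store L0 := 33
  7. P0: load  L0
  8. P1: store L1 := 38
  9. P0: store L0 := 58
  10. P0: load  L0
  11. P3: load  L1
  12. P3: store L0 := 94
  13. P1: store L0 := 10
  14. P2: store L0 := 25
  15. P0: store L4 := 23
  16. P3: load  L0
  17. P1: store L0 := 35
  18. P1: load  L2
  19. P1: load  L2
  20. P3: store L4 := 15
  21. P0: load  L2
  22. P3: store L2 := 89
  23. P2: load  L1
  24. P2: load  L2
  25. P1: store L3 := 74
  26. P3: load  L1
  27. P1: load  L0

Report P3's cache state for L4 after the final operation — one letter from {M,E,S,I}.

state = M

  op1 P2: load  L0 → I/I/E/I on L0; bus BusRd; mem=10
  op2 P0: store L4 := 30 → M/I/I/I on L4; bus BusRdX; mem=40
  op3 P0: store L2 := 27 → M/I/I/I on L2; bus BusRdX; mem=60
  op4 P2: store L2 := 91 → I/I/M/I on L2; bus BusRdX Flush; mem=27
  op5 P1: load  L3 → I/E/I/I on L3; bus BusRd; mem=90
  op6 P3: store L0 := 33 → I/I/I/M on L0; bus BusRdX; mem=10
  op7 P0: load  L0 → S/I/I/S on L0; bus BusRd Flush; mem=33
  op8 P1: store L1 := 38 → I/M/I/I on L1; bus BusRdX; mem=40
  op9 P0: store L0 := 58 → M/I/I/I on L0; bus BusUpgr; mem=33
  op10 P0: load  L0 → M/I/I/I on L0; bus (none); mem=33
  op11 P3: load  L1 → I/S/I/S on L1; bus BusRd Flush; mem=38
  op12 P3: store L0 := 94 → I/I/I/M on L0; bus BusRdX Flush; mem=58
  op13 P1: store L0 := 10 → I/M/I/I on L0; bus BusRdX Flush; mem=94
  op14 P2: store L0 := 25 → I/I/M/I on L0; bus BusRdX Flush; mem=10
  op15 P0: store L4 := 23 → M/I/I/I on L4; bus (none); mem=40
  op16 P3: load  L0 → I/I/S/S on L0; bus BusRd Flush; mem=25
  op17 P1: store L0 := 35 → I/M/I/I on L0; bus BusRdX; mem=25
  op18 P1: load  L2 → I/S/S/I on L2; bus BusRd Flush; mem=91
  op19 P1: load  L2 → I/S/S/I on L2; bus (none); mem=91
  op20 P3: store L4 := 15 → I/I/I/M on L4; bus BusRdX Flush; mem=23
  op21 P0: load  L2 → S/S/S/I on L2; bus BusRd; mem=91
  op22 P3: store L2 := 89 → I/I/I/M on L2; bus BusRdX; mem=91
  op23 P2: load  L1 → I/S/S/S on L1; bus BusRd; mem=38
  op24 P2: load  L2 → I/I/S/S on L2; bus BusRd Flush; mem=89
  op25 P1: store L3 := 74 → I/M/I/I on L3; bus (none); mem=90
  op26 P3: load  L1 → I/S/S/S on L1; bus (none); mem=38
  op27 P1: load  L0 → I/M/I/I on L0; bus (none); mem=25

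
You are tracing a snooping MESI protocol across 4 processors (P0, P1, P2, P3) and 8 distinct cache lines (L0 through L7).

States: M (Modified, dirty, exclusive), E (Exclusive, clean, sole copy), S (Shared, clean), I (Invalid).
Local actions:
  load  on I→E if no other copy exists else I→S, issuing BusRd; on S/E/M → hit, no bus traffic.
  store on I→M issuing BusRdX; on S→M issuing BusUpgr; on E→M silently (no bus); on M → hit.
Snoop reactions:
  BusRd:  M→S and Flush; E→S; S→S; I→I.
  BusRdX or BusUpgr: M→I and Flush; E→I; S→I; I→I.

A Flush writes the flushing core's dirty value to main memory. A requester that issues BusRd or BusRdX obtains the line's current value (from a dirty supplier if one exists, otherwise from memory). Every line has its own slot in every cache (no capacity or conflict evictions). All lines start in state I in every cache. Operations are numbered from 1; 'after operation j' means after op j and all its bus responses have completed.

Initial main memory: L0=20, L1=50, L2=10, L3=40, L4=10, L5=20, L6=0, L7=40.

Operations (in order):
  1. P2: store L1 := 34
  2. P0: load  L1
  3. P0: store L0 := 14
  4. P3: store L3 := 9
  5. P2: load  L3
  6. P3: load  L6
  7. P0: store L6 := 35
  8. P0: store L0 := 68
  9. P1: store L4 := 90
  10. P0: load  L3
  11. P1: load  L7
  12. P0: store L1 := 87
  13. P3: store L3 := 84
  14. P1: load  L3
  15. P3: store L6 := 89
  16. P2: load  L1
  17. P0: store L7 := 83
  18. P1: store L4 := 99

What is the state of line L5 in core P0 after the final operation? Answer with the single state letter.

1. P2: store L1 := 34  bus=[BusRdX]  L1: P0=I P1=I P2=M P3=I  mem[L1]=50
2. P0: load  L1  bus=[BusRd,Flush]  L1: P0=S P1=I P2=S P3=I  mem[L1]=34
3. P0: store L0 := 14  bus=[BusRdX]  L0: P0=M P1=I P2=I P3=I  mem[L0]=20
4. P3: store L3 := 9  bus=[BusRdX]  L3: P0=I P1=I P2=I P3=M  mem[L3]=40
5. P2: load  L3  bus=[BusRd,Flush]  L3: P0=I P1=I P2=S P3=S  mem[L3]=9
6. P3: load  L6  bus=[BusRd]  L6: P0=I P1=I P2=I P3=E  mem[L6]=0
7. P0: store L6 := 35  bus=[BusRdX]  L6: P0=M P1=I P2=I P3=I  mem[L6]=0
8. P0: store L0 := 68  bus=[-]  L0: P0=M P1=I P2=I P3=I  mem[L0]=20
9. P1: store L4 := 90  bus=[BusRdX]  L4: P0=I P1=M P2=I P3=I  mem[L4]=10
10. P0: load  L3  bus=[BusRd]  L3: P0=S P1=I P2=S P3=S  mem[L3]=9
11. P1: load  L7  bus=[BusRd]  L7: P0=I P1=E P2=I P3=I  mem[L7]=40
12. P0: store L1 := 87  bus=[BusUpgr]  L1: P0=M P1=I P2=I P3=I  mem[L1]=34
13. P3: store L3 := 84  bus=[BusUpgr]  L3: P0=I P1=I P2=I P3=M  mem[L3]=9
14. P1: load  L3  bus=[BusRd,Flush]  L3: P0=I P1=S P2=I P3=S  mem[L3]=84
15. P3: store L6 := 89  bus=[BusRdX,Flush]  L6: P0=I P1=I P2=I P3=M  mem[L6]=35
16. P2: load  L1  bus=[BusRd,Flush]  L1: P0=S P1=I P2=S P3=I  mem[L1]=87
17. P0: store L7 := 83  bus=[BusRdX]  L7: P0=M P1=I P2=I P3=I  mem[L7]=40
18. P1: store L4 := 99  bus=[-]  L4: P0=I P1=M P2=I P3=I  mem[L4]=10

state = I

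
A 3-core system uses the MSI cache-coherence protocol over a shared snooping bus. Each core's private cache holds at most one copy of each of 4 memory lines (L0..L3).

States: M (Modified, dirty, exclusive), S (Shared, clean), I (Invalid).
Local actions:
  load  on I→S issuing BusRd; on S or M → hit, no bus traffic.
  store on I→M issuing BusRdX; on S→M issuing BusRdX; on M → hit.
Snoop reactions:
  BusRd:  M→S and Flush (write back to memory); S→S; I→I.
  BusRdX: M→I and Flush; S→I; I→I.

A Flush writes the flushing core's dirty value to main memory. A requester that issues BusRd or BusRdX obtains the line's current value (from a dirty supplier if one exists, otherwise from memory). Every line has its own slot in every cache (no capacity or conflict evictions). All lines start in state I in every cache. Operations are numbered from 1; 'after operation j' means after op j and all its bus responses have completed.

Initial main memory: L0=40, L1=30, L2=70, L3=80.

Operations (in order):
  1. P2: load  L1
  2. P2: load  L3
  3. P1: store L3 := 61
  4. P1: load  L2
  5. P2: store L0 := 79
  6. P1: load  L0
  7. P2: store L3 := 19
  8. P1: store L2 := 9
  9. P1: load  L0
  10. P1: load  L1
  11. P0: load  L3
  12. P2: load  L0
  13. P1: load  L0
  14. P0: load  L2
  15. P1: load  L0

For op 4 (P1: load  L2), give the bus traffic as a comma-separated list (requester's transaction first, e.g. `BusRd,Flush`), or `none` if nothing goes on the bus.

step 1: P2: load  L1  ⟶  IIS  (L1)  txn=BusRd  M[L1]=30
step 2: P2: load  L3  ⟶  IIS  (L3)  txn=BusRd  M[L3]=80
step 3: P1: store L3 := 61  ⟶  IMI  (L3)  txn=BusRdX  M[L3]=80
step 4: P1: load  L2  ⟶  ISI  (L2)  txn=BusRd  M[L2]=70
step 5: P2: store L0 := 79  ⟶  IIM  (L0)  txn=BusRdX  M[L0]=40
step 6: P1: load  L0  ⟶  ISS  (L0)  txn=BusRd+Flush  M[L0]=79
step 7: P2: store L3 := 19  ⟶  IIM  (L3)  txn=BusRdX+Flush  M[L3]=61
step 8: P1: store L2 := 9  ⟶  IMI  (L2)  txn=BusRdX  M[L2]=70
step 9: P1: load  L0  ⟶  ISS  (L0)  txn=∅  M[L0]=79
step 10: P1: load  L1  ⟶  ISS  (L1)  txn=BusRd  M[L1]=30
step 11: P0: load  L3  ⟶  SIS  (L3)  txn=BusRd+Flush  M[L3]=19
step 12: P2: load  L0  ⟶  ISS  (L0)  txn=∅  M[L0]=79
step 13: P1: load  L0  ⟶  ISS  (L0)  txn=∅  M[L0]=79
step 14: P0: load  L2  ⟶  SSI  (L2)  txn=BusRd+Flush  M[L2]=9
step 15: P1: load  L0  ⟶  ISS  (L0)  txn=∅  M[L0]=79

bus = BusRd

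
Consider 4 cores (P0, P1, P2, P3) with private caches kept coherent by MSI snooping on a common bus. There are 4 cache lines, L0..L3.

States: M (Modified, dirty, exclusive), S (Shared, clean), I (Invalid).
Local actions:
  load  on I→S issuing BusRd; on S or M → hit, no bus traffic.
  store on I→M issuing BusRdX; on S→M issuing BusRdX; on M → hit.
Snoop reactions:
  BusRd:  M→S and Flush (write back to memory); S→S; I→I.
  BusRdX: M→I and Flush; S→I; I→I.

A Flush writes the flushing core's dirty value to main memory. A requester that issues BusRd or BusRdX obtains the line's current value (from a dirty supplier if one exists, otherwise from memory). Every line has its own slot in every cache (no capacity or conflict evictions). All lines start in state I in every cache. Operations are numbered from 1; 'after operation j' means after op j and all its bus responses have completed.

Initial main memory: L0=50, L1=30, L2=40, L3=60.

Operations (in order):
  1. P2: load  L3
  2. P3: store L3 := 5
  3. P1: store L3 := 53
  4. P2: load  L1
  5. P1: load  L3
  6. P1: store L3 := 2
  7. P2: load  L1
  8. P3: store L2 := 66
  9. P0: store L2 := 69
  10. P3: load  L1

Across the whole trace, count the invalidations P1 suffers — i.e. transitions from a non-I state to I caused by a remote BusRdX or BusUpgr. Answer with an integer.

invalidations = 0

  op1 P2: load  L3 → I/I/S/I on L3; bus BusRd; mem=60
  op2 P3: store L3 := 5 → I/I/I/M on L3; bus BusRdX; mem=60
  op3 P1: store L3 := 53 → I/M/I/I on L3; bus BusRdX Flush; mem=5
  op4 P2: load  L1 → I/I/S/I on L1; bus BusRd; mem=30
  op5 P1: load  L3 → I/M/I/I on L3; bus (none); mem=5
  op6 P1: store L3 := 2 → I/M/I/I on L3; bus (none); mem=5
  op7 P2: load  L1 → I/I/S/I on L1; bus (none); mem=30
  op8 P3: store L2 := 66 → I/I/I/M on L2; bus BusRdX; mem=40
  op9 P0: store L2 := 69 → M/I/I/I on L2; bus BusRdX Flush; mem=66
  op10 P3: load  L1 → I/I/S/S on L1; bus BusRd; mem=30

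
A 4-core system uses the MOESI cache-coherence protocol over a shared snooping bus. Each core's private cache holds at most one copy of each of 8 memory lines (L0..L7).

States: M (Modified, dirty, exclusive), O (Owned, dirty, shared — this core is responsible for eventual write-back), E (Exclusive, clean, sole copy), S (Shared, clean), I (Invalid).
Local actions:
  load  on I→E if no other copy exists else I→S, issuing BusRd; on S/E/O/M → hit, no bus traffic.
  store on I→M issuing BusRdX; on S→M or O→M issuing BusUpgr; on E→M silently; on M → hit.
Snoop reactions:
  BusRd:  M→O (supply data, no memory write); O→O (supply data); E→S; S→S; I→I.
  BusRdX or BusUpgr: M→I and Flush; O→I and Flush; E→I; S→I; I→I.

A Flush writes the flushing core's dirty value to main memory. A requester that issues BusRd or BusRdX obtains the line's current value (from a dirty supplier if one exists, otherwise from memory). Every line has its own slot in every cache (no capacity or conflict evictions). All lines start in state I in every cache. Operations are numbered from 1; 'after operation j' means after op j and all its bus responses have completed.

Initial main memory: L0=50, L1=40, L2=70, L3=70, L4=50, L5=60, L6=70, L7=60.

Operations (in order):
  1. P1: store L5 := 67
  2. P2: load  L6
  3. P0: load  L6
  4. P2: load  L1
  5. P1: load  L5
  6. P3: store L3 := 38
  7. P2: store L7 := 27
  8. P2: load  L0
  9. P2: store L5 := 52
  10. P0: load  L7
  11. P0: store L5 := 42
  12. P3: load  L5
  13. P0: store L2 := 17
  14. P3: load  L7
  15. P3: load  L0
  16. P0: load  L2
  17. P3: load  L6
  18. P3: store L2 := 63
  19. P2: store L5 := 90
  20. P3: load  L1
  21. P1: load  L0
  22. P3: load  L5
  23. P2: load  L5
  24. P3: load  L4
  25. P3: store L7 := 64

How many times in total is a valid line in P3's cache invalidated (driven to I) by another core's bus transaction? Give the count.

invalidations = 1

1. P1: store L5 := 67  bus=[BusRdX]  L5: P0=I P1=M P2=I P3=I  mem[L5]=60
2. P2: load  L6  bus=[BusRd]  L6: P0=I P1=I P2=E P3=I  mem[L6]=70
3. P0: load  L6  bus=[BusRd]  L6: P0=S P1=I P2=S P3=I  mem[L6]=70
4. P2: load  L1  bus=[BusRd]  L1: P0=I P1=I P2=E P3=I  mem[L1]=40
5. P1: load  L5  bus=[-]  L5: P0=I P1=M P2=I P3=I  mem[L5]=60
6. P3: store L3 := 38  bus=[BusRdX]  L3: P0=I P1=I P2=I P3=M  mem[L3]=70
7. P2: store L7 := 27  bus=[BusRdX]  L7: P0=I P1=I P2=M P3=I  mem[L7]=60
8. P2: load  L0  bus=[BusRd]  L0: P0=I P1=I P2=E P3=I  mem[L0]=50
9. P2: store L5 := 52  bus=[BusRdX,Flush]  L5: P0=I P1=I P2=M P3=I  mem[L5]=67
10. P0: load  L7  bus=[BusRd]  L7: P0=S P1=I P2=O P3=I  mem[L7]=60
11. P0: store L5 := 42  bus=[BusRdX,Flush]  L5: P0=M P1=I P2=I P3=I  mem[L5]=52
12. P3: load  L5  bus=[BusRd]  L5: P0=O P1=I P2=I P3=S  mem[L5]=52
13. P0: store L2 := 17  bus=[BusRdX]  L2: P0=M P1=I P2=I P3=I  mem[L2]=70
14. P3: load  L7  bus=[BusRd]  L7: P0=S P1=I P2=O P3=S  mem[L7]=60
15. P3: load  L0  bus=[BusRd]  L0: P0=I P1=I P2=S P3=S  mem[L0]=50
16. P0: load  L2  bus=[-]  L2: P0=M P1=I P2=I P3=I  mem[L2]=70
17. P3: load  L6  bus=[BusRd]  L6: P0=S P1=I P2=S P3=S  mem[L6]=70
18. P3: store L2 := 63  bus=[BusRdX,Flush]  L2: P0=I P1=I P2=I P3=M  mem[L2]=17
19. P2: store L5 := 90  bus=[BusRdX,Flush]  L5: P0=I P1=I P2=M P3=I  mem[L5]=42
20. P3: load  L1  bus=[BusRd]  L1: P0=I P1=I P2=S P3=S  mem[L1]=40
21. P1: load  L0  bus=[BusRd]  L0: P0=I P1=S P2=S P3=S  mem[L0]=50
22. P3: load  L5  bus=[BusRd]  L5: P0=I P1=I P2=O P3=S  mem[L5]=42
23. P2: load  L5  bus=[-]  L5: P0=I P1=I P2=O P3=S  mem[L5]=42
24. P3: load  L4  bus=[BusRd]  L4: P0=I P1=I P2=I P3=E  mem[L4]=50
25. P3: store L7 := 64  bus=[BusUpgr,Flush]  L7: P0=I P1=I P2=I P3=M  mem[L7]=27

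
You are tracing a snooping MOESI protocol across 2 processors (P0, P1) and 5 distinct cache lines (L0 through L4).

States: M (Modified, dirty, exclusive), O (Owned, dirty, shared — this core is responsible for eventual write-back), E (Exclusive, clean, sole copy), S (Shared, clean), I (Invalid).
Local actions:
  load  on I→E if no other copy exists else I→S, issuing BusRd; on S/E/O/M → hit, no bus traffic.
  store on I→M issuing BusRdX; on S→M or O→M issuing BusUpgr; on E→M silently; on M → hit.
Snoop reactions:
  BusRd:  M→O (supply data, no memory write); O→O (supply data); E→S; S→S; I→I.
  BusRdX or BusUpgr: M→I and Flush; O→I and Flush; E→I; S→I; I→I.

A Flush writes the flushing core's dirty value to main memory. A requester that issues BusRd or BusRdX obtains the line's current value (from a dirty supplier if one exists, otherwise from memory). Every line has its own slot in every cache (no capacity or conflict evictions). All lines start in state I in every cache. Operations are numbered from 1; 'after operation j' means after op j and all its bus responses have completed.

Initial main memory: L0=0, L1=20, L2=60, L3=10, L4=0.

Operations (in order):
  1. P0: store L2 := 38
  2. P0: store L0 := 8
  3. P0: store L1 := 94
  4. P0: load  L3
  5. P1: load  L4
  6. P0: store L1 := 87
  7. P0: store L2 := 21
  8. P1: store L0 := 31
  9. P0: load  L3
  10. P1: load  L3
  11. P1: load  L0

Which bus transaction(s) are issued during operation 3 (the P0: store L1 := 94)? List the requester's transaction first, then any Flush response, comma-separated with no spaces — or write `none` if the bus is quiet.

step 1: P0: store L2 := 38  ⟶  MI  (L2)  txn=BusRdX  M[L2]=60
step 2: P0: store L0 := 8  ⟶  MI  (L0)  txn=BusRdX  M[L0]=0
step 3: P0: store L1 := 94  ⟶  MI  (L1)  txn=BusRdX  M[L1]=20
step 4: P0: load  L3  ⟶  EI  (L3)  txn=BusRd  M[L3]=10
step 5: P1: load  L4  ⟶  IE  (L4)  txn=BusRd  M[L4]=0
step 6: P0: store L1 := 87  ⟶  MI  (L1)  txn=∅  M[L1]=20
step 7: P0: store L2 := 21  ⟶  MI  (L2)  txn=∅  M[L2]=60
step 8: P1: store L0 := 31  ⟶  IM  (L0)  txn=BusRdX+Flush  M[L0]=8
step 9: P0: load  L3  ⟶  EI  (L3)  txn=∅  M[L3]=10
step 10: P1: load  L3  ⟶  SS  (L3)  txn=BusRd  M[L3]=10
step 11: P1: load  L0  ⟶  IM  (L0)  txn=∅  M[L0]=8

bus = BusRdX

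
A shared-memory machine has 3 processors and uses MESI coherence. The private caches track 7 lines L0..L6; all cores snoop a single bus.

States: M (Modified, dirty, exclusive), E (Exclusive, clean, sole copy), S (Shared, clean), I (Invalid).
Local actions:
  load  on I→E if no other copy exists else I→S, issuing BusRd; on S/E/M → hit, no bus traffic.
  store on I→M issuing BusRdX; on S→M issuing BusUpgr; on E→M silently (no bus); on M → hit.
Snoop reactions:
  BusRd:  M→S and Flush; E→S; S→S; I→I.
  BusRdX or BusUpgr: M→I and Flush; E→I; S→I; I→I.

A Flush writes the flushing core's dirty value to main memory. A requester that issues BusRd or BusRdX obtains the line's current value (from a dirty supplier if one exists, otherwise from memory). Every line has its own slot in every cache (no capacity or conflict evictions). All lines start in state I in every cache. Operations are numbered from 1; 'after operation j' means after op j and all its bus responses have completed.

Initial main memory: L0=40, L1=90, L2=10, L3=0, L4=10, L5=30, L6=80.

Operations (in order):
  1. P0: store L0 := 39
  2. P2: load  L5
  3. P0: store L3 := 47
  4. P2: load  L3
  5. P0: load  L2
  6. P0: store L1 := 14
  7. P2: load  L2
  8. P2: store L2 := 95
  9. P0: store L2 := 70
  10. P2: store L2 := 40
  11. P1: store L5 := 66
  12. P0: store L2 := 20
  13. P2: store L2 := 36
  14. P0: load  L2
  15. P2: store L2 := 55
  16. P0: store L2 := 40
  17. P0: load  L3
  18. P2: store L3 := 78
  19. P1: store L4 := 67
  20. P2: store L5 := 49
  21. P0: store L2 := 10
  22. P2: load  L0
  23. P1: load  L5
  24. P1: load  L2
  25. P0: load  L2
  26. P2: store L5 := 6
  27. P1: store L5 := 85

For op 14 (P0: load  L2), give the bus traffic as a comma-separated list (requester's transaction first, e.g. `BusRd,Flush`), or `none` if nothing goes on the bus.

1. P0: store L0 := 39  bus=[BusRdX]  L0: P0=M P1=I P2=I  mem[L0]=40
2. P2: load  L5  bus=[BusRd]  L5: P0=I P1=I P2=E  mem[L5]=30
3. P0: store L3 := 47  bus=[BusRdX]  L3: P0=M P1=I P2=I  mem[L3]=0
4. P2: load  L3  bus=[BusRd,Flush]  L3: P0=S P1=I P2=S  mem[L3]=47
5. P0: load  L2  bus=[BusRd]  L2: P0=E P1=I P2=I  mem[L2]=10
6. P0: store L1 := 14  bus=[BusRdX]  L1: P0=M P1=I P2=I  mem[L1]=90
7. P2: load  L2  bus=[BusRd]  L2: P0=S P1=I P2=S  mem[L2]=10
8. P2: store L2 := 95  bus=[BusUpgr]  L2: P0=I P1=I P2=M  mem[L2]=10
9. P0: store L2 := 70  bus=[BusRdX,Flush]  L2: P0=M P1=I P2=I  mem[L2]=95
10. P2: store L2 := 40  bus=[BusRdX,Flush]  L2: P0=I P1=I P2=M  mem[L2]=70
11. P1: store L5 := 66  bus=[BusRdX]  L5: P0=I P1=M P2=I  mem[L5]=30
12. P0: store L2 := 20  bus=[BusRdX,Flush]  L2: P0=M P1=I P2=I  mem[L2]=40
13. P2: store L2 := 36  bus=[BusRdX,Flush]  L2: P0=I P1=I P2=M  mem[L2]=20
14. P0: load  L2  bus=[BusRd,Flush]  L2: P0=S P1=I P2=S  mem[L2]=36
15. P2: store L2 := 55  bus=[BusUpgr]  L2: P0=I P1=I P2=M  mem[L2]=36
16. P0: store L2 := 40  bus=[BusRdX,Flush]  L2: P0=M P1=I P2=I  mem[L2]=55
17. P0: load  L3  bus=[-]  L3: P0=S P1=I P2=S  mem[L3]=47
18. P2: store L3 := 78  bus=[BusUpgr]  L3: P0=I P1=I P2=M  mem[L3]=47
19. P1: store L4 := 67  bus=[BusRdX]  L4: P0=I P1=M P2=I  mem[L4]=10
20. P2: store L5 := 49  bus=[BusRdX,Flush]  L5: P0=I P1=I P2=M  mem[L5]=66
21. P0: store L2 := 10  bus=[-]  L2: P0=M P1=I P2=I  mem[L2]=55
22. P2: load  L0  bus=[BusRd,Flush]  L0: P0=S P1=I P2=S  mem[L0]=39
23. P1: load  L5  bus=[BusRd,Flush]  L5: P0=I P1=S P2=S  mem[L5]=49
24. P1: load  L2  bus=[BusRd,Flush]  L2: P0=S P1=S P2=I  mem[L2]=10
25. P0: load  L2  bus=[-]  L2: P0=S P1=S P2=I  mem[L2]=10
26. P2: store L5 := 6  bus=[BusUpgr]  L5: P0=I P1=I P2=M  mem[L5]=49
27. P1: store L5 := 85  bus=[BusRdX,Flush]  L5: P0=I P1=M P2=I  mem[L5]=6

bus = BusRd,Flush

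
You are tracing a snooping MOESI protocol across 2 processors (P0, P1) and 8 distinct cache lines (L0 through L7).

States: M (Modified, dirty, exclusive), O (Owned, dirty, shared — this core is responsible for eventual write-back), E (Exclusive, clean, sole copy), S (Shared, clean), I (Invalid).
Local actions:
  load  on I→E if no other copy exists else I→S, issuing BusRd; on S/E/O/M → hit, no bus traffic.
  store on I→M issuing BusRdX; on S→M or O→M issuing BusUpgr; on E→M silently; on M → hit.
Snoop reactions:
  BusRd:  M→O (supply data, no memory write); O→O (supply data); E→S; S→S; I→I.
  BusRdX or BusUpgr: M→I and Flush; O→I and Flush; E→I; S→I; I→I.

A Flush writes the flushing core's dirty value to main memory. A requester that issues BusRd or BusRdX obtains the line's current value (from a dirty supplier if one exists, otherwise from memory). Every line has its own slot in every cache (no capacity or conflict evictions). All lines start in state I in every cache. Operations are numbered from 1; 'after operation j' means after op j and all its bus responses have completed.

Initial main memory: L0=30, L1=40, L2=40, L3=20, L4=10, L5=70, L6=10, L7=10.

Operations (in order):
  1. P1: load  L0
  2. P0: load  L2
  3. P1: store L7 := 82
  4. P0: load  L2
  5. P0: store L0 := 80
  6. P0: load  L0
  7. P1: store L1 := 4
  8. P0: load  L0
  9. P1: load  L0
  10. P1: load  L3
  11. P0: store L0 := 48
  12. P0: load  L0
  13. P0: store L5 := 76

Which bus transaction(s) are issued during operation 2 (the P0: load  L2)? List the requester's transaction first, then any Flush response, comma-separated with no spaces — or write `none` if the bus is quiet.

bus = BusRd

  op1 P1: load  L0 → I/E on L0; bus BusRd; mem=30
  op2 P0: load  L2 → E/I on L2; bus BusRd; mem=40
  op3 P1: store L7 := 82 → I/M on L7; bus BusRdX; mem=10
  op4 P0: load  L2 → E/I on L2; bus (none); mem=40
  op5 P0: store L0 := 80 → M/I on L0; bus BusRdX; mem=30
  op6 P0: load  L0 → M/I on L0; bus (none); mem=30
  op7 P1: store L1 := 4 → I/M on L1; bus BusRdX; mem=40
  op8 P0: load  L0 → M/I on L0; bus (none); mem=30
  op9 P1: load  L0 → O/S on L0; bus BusRd; mem=30
  op10 P1: load  L3 → I/E on L3; bus BusRd; mem=20
  op11 P0: store L0 := 48 → M/I on L0; bus BusUpgr; mem=30
  op12 P0: load  L0 → M/I on L0; bus (none); mem=30
  op13 P0: store L5 := 76 → M/I on L5; bus BusRdX; mem=70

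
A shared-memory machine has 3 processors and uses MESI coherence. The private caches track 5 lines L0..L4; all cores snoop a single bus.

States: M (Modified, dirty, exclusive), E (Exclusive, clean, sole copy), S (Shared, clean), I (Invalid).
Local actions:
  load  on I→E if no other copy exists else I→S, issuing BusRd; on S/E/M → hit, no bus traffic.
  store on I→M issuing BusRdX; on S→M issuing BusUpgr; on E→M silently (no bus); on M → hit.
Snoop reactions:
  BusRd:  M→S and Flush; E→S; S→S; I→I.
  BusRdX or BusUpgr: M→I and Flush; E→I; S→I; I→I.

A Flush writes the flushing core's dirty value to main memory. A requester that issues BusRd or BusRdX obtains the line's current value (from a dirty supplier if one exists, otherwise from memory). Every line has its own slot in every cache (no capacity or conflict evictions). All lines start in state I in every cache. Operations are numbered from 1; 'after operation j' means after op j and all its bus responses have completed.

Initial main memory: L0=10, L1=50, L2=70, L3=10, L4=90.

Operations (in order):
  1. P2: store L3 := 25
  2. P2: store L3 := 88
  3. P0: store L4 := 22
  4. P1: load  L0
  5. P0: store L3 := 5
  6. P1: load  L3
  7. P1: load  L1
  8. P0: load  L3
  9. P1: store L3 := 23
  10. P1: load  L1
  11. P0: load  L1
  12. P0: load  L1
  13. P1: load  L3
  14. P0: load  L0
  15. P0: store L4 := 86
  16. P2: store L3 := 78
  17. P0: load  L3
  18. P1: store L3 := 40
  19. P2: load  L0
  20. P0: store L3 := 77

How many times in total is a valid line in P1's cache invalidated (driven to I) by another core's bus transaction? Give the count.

1. P2: store L3 := 25  bus=[BusRdX]  L3: P0=I P1=I P2=M  mem[L3]=10
2. P2: store L3 := 88  bus=[-]  L3: P0=I P1=I P2=M  mem[L3]=10
3. P0: store L4 := 22  bus=[BusRdX]  L4: P0=M P1=I P2=I  mem[L4]=90
4. P1: load  L0  bus=[BusRd]  L0: P0=I P1=E P2=I  mem[L0]=10
5. P0: store L3 := 5  bus=[BusRdX,Flush]  L3: P0=M P1=I P2=I  mem[L3]=88
6. P1: load  L3  bus=[BusRd,Flush]  L3: P0=S P1=S P2=I  mem[L3]=5
7. P1: load  L1  bus=[BusRd]  L1: P0=I P1=E P2=I  mem[L1]=50
8. P0: load  L3  bus=[-]  L3: P0=S P1=S P2=I  mem[L3]=5
9. P1: store L3 := 23  bus=[BusUpgr]  L3: P0=I P1=M P2=I  mem[L3]=5
10. P1: load  L1  bus=[-]  L1: P0=I P1=E P2=I  mem[L1]=50
11. P0: load  L1  bus=[BusRd]  L1: P0=S P1=S P2=I  mem[L1]=50
12. P0: load  L1  bus=[-]  L1: P0=S P1=S P2=I  mem[L1]=50
13. P1: load  L3  bus=[-]  L3: P0=I P1=M P2=I  mem[L3]=5
14. P0: load  L0  bus=[BusRd]  L0: P0=S P1=S P2=I  mem[L0]=10
15. P0: store L4 := 86  bus=[-]  L4: P0=M P1=I P2=I  mem[L4]=90
16. P2: store L3 := 78  bus=[BusRdX,Flush]  L3: P0=I P1=I P2=M  mem[L3]=23
17. P0: load  L3  bus=[BusRd,Flush]  L3: P0=S P1=I P2=S  mem[L3]=78
18. P1: store L3 := 40  bus=[BusRdX]  L3: P0=I P1=M P2=I  mem[L3]=78
19. P2: load  L0  bus=[BusRd]  L0: P0=S P1=S P2=S  mem[L0]=10
20. P0: store L3 := 77  bus=[BusRdX,Flush]  L3: P0=M P1=I P2=I  mem[L3]=40

invalidations = 2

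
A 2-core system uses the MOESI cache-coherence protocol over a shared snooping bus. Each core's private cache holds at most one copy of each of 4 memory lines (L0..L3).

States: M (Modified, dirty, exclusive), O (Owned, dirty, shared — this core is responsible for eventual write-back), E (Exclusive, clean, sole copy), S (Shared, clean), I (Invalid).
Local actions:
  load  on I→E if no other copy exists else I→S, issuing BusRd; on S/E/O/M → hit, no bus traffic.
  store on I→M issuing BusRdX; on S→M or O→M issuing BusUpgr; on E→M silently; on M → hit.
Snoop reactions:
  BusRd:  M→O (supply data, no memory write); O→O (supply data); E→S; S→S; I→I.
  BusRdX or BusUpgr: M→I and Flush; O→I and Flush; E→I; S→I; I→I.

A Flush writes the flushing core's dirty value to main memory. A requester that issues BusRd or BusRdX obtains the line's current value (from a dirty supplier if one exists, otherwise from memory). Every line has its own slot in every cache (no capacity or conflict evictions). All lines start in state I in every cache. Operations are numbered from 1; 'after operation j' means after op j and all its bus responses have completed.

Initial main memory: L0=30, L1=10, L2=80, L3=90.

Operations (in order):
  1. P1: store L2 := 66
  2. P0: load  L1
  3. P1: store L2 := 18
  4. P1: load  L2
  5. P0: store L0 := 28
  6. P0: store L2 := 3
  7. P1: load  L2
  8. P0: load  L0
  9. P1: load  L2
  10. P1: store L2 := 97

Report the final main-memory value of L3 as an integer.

memory[L3] = 90

step 1: P1: store L2 := 66  ⟶  IM  (L2)  txn=BusRdX  M[L2]=80
step 2: P0: load  L1  ⟶  EI  (L1)  txn=BusRd  M[L1]=10
step 3: P1: store L2 := 18  ⟶  IM  (L2)  txn=∅  M[L2]=80
step 4: P1: load  L2  ⟶  IM  (L2)  txn=∅  M[L2]=80
step 5: P0: store L0 := 28  ⟶  MI  (L0)  txn=BusRdX  M[L0]=30
step 6: P0: store L2 := 3  ⟶  MI  (L2)  txn=BusRdX+Flush  M[L2]=18
step 7: P1: load  L2  ⟶  OS  (L2)  txn=BusRd  M[L2]=18
step 8: P0: load  L0  ⟶  MI  (L0)  txn=∅  M[L0]=30
step 9: P1: load  L2  ⟶  OS  (L2)  txn=∅  M[L2]=18
step 10: P1: store L2 := 97  ⟶  IM  (L2)  txn=BusUpgr+Flush  M[L2]=3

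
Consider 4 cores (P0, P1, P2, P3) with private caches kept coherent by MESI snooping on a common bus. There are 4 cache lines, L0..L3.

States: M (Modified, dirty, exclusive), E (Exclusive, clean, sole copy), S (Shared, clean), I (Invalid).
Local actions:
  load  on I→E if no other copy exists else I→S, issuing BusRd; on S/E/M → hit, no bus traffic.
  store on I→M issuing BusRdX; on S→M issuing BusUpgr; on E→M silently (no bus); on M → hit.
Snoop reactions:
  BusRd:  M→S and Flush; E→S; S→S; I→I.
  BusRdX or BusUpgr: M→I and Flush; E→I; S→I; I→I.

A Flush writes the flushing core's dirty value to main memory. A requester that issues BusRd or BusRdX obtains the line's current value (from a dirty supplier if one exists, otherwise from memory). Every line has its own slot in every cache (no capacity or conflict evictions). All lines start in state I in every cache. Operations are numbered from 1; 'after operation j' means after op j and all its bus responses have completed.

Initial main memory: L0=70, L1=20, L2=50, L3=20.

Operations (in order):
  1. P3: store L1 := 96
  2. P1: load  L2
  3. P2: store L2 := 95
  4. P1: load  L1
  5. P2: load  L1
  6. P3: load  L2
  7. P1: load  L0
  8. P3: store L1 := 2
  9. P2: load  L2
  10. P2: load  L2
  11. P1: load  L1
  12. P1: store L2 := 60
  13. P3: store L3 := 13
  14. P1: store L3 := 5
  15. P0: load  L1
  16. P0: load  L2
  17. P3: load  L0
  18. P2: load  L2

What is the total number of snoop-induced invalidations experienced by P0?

invalidations = 0

1. P3: store L1 := 96  bus=[BusRdX]  L1: P0=I P1=I P2=I P3=M  mem[L1]=20
2. P1: load  L2  bus=[BusRd]  L2: P0=I P1=E P2=I P3=I  mem[L2]=50
3. P2: store L2 := 95  bus=[BusRdX]  L2: P0=I P1=I P2=M P3=I  mem[L2]=50
4. P1: load  L1  bus=[BusRd,Flush]  L1: P0=I P1=S P2=I P3=S  mem[L1]=96
5. P2: load  L1  bus=[BusRd]  L1: P0=I P1=S P2=S P3=S  mem[L1]=96
6. P3: load  L2  bus=[BusRd,Flush]  L2: P0=I P1=I P2=S P3=S  mem[L2]=95
7. P1: load  L0  bus=[BusRd]  L0: P0=I P1=E P2=I P3=I  mem[L0]=70
8. P3: store L1 := 2  bus=[BusUpgr]  L1: P0=I P1=I P2=I P3=M  mem[L1]=96
9. P2: load  L2  bus=[-]  L2: P0=I P1=I P2=S P3=S  mem[L2]=95
10. P2: load  L2  bus=[-]  L2: P0=I P1=I P2=S P3=S  mem[L2]=95
11. P1: load  L1  bus=[BusRd,Flush]  L1: P0=I P1=S P2=I P3=S  mem[L1]=2
12. P1: store L2 := 60  bus=[BusRdX]  L2: P0=I P1=M P2=I P3=I  mem[L2]=95
13. P3: store L3 := 13  bus=[BusRdX]  L3: P0=I P1=I P2=I P3=M  mem[L3]=20
14. P1: store L3 := 5  bus=[BusRdX,Flush]  L3: P0=I P1=M P2=I P3=I  mem[L3]=13
15. P0: load  L1  bus=[BusRd]  L1: P0=S P1=S P2=I P3=S  mem[L1]=2
16. P0: load  L2  bus=[BusRd,Flush]  L2: P0=S P1=S P2=I P3=I  mem[L2]=60
17. P3: load  L0  bus=[BusRd]  L0: P0=I P1=S P2=I P3=S  mem[L0]=70
18. P2: load  L2  bus=[BusRd]  L2: P0=S P1=S P2=S P3=I  mem[L2]=60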